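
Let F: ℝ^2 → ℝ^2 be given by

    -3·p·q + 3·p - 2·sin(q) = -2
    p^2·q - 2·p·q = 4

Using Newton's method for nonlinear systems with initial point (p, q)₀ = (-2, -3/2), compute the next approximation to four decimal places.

(-2.7832, 1.3811)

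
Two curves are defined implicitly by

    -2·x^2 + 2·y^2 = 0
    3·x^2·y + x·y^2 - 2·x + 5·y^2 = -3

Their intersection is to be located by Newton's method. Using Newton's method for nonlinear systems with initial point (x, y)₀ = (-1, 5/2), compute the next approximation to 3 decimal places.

(-0.331, 1.182)

At (-1, 5/2): F = (10.500, 37.500).
Jacobian J = [[-4·x, 4·y], [6·x·y + y^2 - 2, 3·x^2 + 2·x·y + 10·y]].
At the point, J = [[4.000, 10.000], [-10.750, 23.000]] (det J = 199.500).
Solving J·Δ = −F gives Δ = (0.669, -1.318).
Then the next iterate is (x, y)₁ = (-0.331, 1.182).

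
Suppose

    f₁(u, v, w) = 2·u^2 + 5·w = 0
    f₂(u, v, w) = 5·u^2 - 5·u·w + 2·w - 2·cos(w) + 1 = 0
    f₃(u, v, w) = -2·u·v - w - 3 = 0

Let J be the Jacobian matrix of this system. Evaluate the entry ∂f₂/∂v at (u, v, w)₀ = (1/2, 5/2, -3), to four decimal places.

0.0000

∂f₂/∂v = 0.
At (1/2, 5/2, -3) this is 0.0000.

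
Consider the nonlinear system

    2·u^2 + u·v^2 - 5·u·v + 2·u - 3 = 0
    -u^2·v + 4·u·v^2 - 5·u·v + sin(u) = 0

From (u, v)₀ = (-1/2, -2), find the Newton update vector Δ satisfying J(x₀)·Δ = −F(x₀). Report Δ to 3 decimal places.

(1.560, -2.520)

At (-1/2, -2): F = (-10.500, -12.97943).
Jacobian J = [[4·u + v^2 - 5·v + 2, 2·u·v - 5·u], [-2·u·v + 4·v^2 - 5·v + cos(u), -u^2 + 8·u·v - 5·u]].
At the point, J = [[14.000, 4.500], [24.87758, 10.250]] (det J = 31.55088).
Solving J·Δ = −F gives Δ = (1.560, -2.520).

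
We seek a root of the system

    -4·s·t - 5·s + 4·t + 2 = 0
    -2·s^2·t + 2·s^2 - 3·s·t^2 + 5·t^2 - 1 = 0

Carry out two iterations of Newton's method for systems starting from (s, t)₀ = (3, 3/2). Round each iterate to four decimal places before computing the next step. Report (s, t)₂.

At (3, 3/2): F = (-25.0000, -19.0000).
Jacobian J = [[-4·t - 5, -4·s + 4], [-4·s·t + 4·s - 3·t^2, -2·s^2 - 6·s·t + 10·t]].
At the point, J = [[-11.0000, -8.0000], [-12.7500, -30.0000]] (det J = 228.0000).
Solving J·Δ = −F gives Δ = (-2.6228, 0.4814).
Then the next iterate is (s, t)₁ = (0.3772, 1.9814).
Round to (0.3772, 1.9814) and repeat: F = (5.050064, 13.907862), J = [[-12.9256, 2.4912], [-13.258574, 15.045136]].
Δ = (0.2560, -0.6988), so (s, t)₂ = (0.6332, 1.2826).

(0.6332, 1.2826)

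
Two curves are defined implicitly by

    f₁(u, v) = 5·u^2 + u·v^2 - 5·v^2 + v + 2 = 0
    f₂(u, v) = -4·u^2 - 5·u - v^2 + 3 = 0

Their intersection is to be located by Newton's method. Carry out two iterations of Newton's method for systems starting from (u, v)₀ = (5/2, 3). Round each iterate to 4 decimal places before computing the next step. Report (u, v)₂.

At (5/2, 3): F = (13.7500, -43.5000).
Jacobian J = [[10·u + v^2, 2·u·v - 10·v + 1], [-8·u - 5, -2·v]].
At the point, J = [[34.0000, -14.0000], [-25.0000, -6.0000]] (det J = -554.0000).
Solving J·Δ = −F gives Δ = (-1.2482, -2.0492).
Then the next iterate is (u, v)₁ = (1.2518, 0.9508).
Round to (1.2518, 0.9508) and repeat: F = (7.397366, -10.431034), J = [[13.422021, -6.127577], [-15.0144, -1.9016]].
Δ = (-0.6635, -0.2462), so (u, v)₂ = (0.5883, 0.7046).

(0.5883, 0.7046)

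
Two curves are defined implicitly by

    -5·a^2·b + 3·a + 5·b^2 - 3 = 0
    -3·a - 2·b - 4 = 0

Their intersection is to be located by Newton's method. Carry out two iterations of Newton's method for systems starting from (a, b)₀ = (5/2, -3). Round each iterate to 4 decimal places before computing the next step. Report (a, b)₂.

(-0.0447, -1.9330)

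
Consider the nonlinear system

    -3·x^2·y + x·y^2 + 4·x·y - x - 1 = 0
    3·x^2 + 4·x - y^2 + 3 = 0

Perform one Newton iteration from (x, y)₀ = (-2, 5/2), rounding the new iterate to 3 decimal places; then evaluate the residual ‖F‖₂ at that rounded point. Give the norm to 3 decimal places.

At (-2, 5/2): F = (-61.500, 0.750).
Jacobian J = [[-6·x·y + y^2 + 4·y - 1, -3·x^2 + 2·x·y + 4·x], [6·x + 4, -2·y]].
At the point, J = [[45.250, -30.000], [-8.000, -5.000]] (det J = -466.250).
Solving J·Δ = −F gives Δ = (0.708, -0.982).
Then the next iterate is (x, y)₁ = (-1.292, 1.518).
Re-evaluating at (-1.292, 1.518): F = (-18.13204, 0.53547), so ‖F‖₂ = 18.140.

18.140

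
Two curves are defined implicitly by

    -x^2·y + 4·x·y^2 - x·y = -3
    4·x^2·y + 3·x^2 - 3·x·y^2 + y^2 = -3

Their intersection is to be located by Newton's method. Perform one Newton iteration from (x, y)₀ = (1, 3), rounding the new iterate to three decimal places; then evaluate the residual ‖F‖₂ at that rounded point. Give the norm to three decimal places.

9.871

At (1, 3): F = (33.000, 0.000).
Jacobian J = [[-2·x·y + 4·y^2 - y, -x^2 + 8·x·y - x], [8·x·y + 6·x - 3·y^2, 4·x^2 - 6·x·y + 2·y]].
At the point, J = [[27.000, 22.000], [3.000, -8.000]] (det J = -282.000).
Solving J·Δ = −F gives Δ = (-0.936, -0.351).
Then the next iterate is (x, y)₁ = (0.064, 2.649).
Re-evaluating at (0.064, 2.649): F = (4.61602, 8.72559), so ‖F‖₂ = 9.871.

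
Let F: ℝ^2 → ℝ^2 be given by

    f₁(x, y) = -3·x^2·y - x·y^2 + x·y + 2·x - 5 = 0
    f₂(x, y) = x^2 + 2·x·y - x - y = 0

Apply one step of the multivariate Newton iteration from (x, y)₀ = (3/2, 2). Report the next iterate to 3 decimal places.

At (3/2, 2): F = (-18.500, 4.750).
Jacobian J = [[-6·x·y - y^2 + y + 2, -3·x^2 - 2·x·y + x], [2·x + 2·y - 1, 2·x - 1]].
At the point, J = [[-18.000, -11.250], [6.000, 2.000]] (det J = 31.500).
Solving J·Δ = −F gives Δ = (-0.522, -0.810).
Then the next iterate is (x, y)₁ = (0.978, 1.190).

(0.978, 1.190)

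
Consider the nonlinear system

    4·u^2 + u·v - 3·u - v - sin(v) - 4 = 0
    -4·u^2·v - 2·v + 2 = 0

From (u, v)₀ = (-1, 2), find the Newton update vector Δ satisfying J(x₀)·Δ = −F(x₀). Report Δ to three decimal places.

(0.055, -1.519)

At (-1, 2): F = (-1.90930, -10.000).
Jacobian J = [[8·u + v - 3, u - cos(v) - 1], [-8·u·v, -4·u^2 - 2]].
At the point, J = [[-9.000, -1.58385], [16.000, -6.000]] (det J = 79.34165).
Solving J·Δ = −F gives Δ = (0.055, -1.519).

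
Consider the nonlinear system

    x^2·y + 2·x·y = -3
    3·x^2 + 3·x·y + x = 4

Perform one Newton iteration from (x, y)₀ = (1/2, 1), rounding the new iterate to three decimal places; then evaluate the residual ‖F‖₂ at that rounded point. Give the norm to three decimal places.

At (1/2, 1): F = (4.250, -1.250).
Jacobian J = [[2·x·y + 2·y, x^2 + 2·x], [6·x + 3·y + 1, 3·x]].
At the point, J = [[3.000, 1.250], [7.000, 1.500]] (det J = -4.250).
Solving J·Δ = −F gives Δ = (1.868, -7.882).
Then the next iterate is (x, y)₁ = (2.368, -6.882).
Re-evaluating at (2.368, -6.882): F = (-68.18344, -33.69946), so ‖F‖₂ = 76.057.

76.057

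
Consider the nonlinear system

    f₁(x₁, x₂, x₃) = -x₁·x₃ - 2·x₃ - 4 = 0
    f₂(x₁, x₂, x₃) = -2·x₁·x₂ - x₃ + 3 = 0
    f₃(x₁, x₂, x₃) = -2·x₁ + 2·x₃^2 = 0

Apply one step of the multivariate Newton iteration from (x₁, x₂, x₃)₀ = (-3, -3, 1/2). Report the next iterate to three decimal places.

At (-3, -3, 1/2): F = (-3.500, -15.500, 6.500).
Jacobian J = [[-x₃, 0, -x₁ - 2], [-2·x₂, -2·x₁, -1], [-2, 0, 4·x₃]].
At the point, J = [[-0.500, 0.000, 1.000], [6.000, 6.000, -1.000], [-2.000, 0.000, 2.000]] (det J = 6.000).
Solving J·Δ = −F gives Δ = (13.500, -9.208, 10.250).
Then the next iterate is (x₁, x₂, x₃)₁ = (10.500, -12.208, 10.750).

(10.500, -12.208, 10.750)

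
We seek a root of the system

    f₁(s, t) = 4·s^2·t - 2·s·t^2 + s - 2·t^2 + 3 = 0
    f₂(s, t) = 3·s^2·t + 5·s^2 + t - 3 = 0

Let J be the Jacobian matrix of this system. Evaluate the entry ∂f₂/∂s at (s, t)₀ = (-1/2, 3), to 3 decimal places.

-14.000

∂f₂/∂s = 6·s·t + 10·s.
At (-1/2, 3) this is -14.000.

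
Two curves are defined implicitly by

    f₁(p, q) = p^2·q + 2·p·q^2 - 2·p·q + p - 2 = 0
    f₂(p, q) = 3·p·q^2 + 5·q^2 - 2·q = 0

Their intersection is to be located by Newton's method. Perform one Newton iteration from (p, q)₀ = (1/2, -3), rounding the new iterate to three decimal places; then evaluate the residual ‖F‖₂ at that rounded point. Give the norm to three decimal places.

At (1/2, -3): F = (9.750, 64.500).
Jacobian J = [[2·p·q + 2·q^2 - 2·q + 1, p^2 + 4·p·q - 2·p], [3·q^2, 6·p·q + 10·q - 2]].
At the point, J = [[22.000, -6.750], [27.000, -41.000]] (det J = -719.750).
Solving J·Δ = −F gives Δ = (0.049, 1.606).
Then the next iterate is (p, q)₁ = (0.549, -1.394).
Re-evaluating at (0.549, -1.394): F = (1.79313, 15.70469), so ‖F‖₂ = 15.807.

15.807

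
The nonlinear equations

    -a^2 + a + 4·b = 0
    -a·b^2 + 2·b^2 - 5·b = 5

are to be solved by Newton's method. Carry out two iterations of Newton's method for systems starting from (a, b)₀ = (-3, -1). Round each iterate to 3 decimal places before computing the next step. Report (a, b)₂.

(1.019, -0.843)

At (-3, -1): F = (-16.000, 5.000).
Jacobian J = [[-2·a + 1, 4], [-b^2, -2·a·b + 4·b - 5]].
At the point, J = [[7.000, 4.000], [-1.000, -15.000]] (det J = -101.000).
Solving J·Δ = −F gives Δ = (2.178, 0.188).
Then the next iterate is (a, b)₁ = (-0.822, -0.812).
Round to (-0.822, -0.812) and repeat: F = (-4.74568, 0.92067), J = [[2.644, 4.000], [-0.65934, -9.58293]].
Δ = (1.841, -0.031), so (a, b)₂ = (1.019, -0.843).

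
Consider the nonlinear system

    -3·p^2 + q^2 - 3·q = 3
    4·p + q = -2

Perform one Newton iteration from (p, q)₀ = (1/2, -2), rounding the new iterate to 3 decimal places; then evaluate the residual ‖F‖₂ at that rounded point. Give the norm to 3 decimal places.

At (1/2, -2): F = (6.250, 2.000).
Jacobian J = [[-6·p, 2·q - 3], [4, 1]].
At the point, J = [[-3.000, -7.000], [4.000, 1.000]] (det J = 25.000).
Solving J·Δ = −F gives Δ = (-0.810, 1.240).
Then the next iterate is (p, q)₁ = (-0.310, -0.760).
Re-evaluating at (-0.310, -0.760): F = (-0.43070, 0.000), so ‖F‖₂ = 0.431.

0.431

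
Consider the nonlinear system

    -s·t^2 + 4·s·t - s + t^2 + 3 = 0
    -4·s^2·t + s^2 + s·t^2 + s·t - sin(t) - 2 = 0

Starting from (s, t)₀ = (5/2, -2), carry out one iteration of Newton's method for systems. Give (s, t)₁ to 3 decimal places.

At (5/2, -2): F = (-25.500, 60.15930).
Jacobian J = [[-t^2 + 4·t - 1, -2·s·t + 4·s + 2·t], [-8·s·t + 2·s + t^2 + t, -4·s^2 + 2·s·t + s - cos(t)]].
At the point, J = [[-13.000, 16.000], [47.000, -32.08385]] (det J = -334.90991).
Solving J·Δ = −F gives Δ = (-0.431, 1.243).
Then the next iterate is (s, t)₁ = (2.069, -0.757).

(2.069, -0.757)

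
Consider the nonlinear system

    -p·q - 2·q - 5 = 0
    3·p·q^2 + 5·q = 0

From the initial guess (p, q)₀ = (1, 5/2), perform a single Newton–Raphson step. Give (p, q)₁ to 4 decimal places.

(26.0000, -22.5000)

At (1, 5/2): F = (-12.5000, 31.2500).
Jacobian J = [[-q, -p - 2], [3·q^2, 6·p·q + 5]].
At the point, J = [[-2.5000, -3.0000], [18.7500, 20.0000]] (det J = 6.2500).
Solving J·Δ = −F gives Δ = (25.0000, -25.0000).
Then the next iterate is (p, q)₁ = (26.0000, -22.5000).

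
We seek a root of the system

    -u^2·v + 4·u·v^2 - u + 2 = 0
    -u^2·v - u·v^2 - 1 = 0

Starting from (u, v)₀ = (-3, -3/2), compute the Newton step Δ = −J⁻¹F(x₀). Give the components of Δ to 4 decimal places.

(1.1399, 0.3570)

At (-3, -3/2): F = (-8.5000, 19.2500).
Jacobian J = [[-2·u·v + 4·v^2 - 1, -u^2 + 8·u·v], [-2·u·v - v^2, -u^2 - 2·u·v]].
At the point, J = [[-1.0000, 27.0000], [-11.2500, -18.0000]] (det J = 321.7500).
Solving J·Δ = −F gives Δ = (1.1399, 0.3570).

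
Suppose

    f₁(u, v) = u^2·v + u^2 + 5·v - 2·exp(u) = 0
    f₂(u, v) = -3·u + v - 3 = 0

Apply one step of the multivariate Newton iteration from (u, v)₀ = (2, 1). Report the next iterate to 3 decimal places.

(-1.473, -1.418)

At (2, 1): F = (-1.77811, -8.000).
Jacobian J = [[2·u·v + 2·u - 2·exp(u), u^2 + 5], [-3, 1]].
At the point, J = [[-6.77811, 9.000], [-3.000, 1.000]] (det J = 20.22189).
Solving J·Δ = −F gives Δ = (-3.473, -2.418).
Then the next iterate is (u, v)₁ = (-1.473, -1.418).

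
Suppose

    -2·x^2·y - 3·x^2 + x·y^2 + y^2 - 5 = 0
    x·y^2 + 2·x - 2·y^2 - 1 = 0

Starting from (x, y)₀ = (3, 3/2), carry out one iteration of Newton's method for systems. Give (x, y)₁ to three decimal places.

At (3, 3/2): F = (-50.000, 7.250).
Jacobian J = [[-4·x·y - 6·x + y^2, -2·x^2 + 2·x·y + 2·y], [y^2 + 2, 2·x·y - 4·y]].
At the point, J = [[-33.750, -6.000], [4.250, 3.000]] (det J = -75.750).
Solving J·Δ = −F gives Δ = (-1.406, -0.425).
Then the next iterate is (x, y)₁ = (1.594, 1.075).

(1.594, 1.075)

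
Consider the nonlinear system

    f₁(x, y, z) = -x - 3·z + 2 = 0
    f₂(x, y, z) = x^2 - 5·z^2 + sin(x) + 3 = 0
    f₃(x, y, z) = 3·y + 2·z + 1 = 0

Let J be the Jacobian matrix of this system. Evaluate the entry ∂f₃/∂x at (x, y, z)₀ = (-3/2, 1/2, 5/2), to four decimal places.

∂f₃/∂x = 0.
At (-3/2, 1/2, 5/2) this is 0.0000.

0.0000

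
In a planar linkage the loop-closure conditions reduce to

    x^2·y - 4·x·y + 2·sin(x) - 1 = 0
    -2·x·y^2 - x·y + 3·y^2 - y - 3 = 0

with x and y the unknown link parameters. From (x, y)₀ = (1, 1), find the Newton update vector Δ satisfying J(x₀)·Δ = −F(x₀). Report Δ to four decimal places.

(-1.3333, -0.3637)

At (1, 1): F = (-2.317058, -4.0000).
Jacobian J = [[2·x·y - 4·y + 2·cos(x), x^2 - 4·x], [-2·y^2 - y, -4·x·y - x + 6·y - 1]].
At the point, J = [[-0.919395, -3.0000], [-3.0000, 0.0000]] (det J = -9.0000).
Solving J·Δ = −F gives Δ = (-1.3333, -0.3637).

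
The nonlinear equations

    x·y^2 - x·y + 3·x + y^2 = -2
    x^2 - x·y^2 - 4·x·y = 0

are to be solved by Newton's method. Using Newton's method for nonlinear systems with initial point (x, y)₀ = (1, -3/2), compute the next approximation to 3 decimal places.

(0.336, -0.569)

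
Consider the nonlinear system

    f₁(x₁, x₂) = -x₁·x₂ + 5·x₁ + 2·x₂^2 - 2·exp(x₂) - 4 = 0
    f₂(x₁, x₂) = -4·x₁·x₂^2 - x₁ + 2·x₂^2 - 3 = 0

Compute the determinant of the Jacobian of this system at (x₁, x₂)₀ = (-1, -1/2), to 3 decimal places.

J = [[-x₂ + 5, -x₁ + 4·x₂ - 2·exp(x₂)], [-4·x₂^2 - 1, -8·x₁·x₂ + 4·x₂]].
At the point, J = [[5.500, -2.21306], [-2.000, -6.000]].
det J = -37.426.

-37.426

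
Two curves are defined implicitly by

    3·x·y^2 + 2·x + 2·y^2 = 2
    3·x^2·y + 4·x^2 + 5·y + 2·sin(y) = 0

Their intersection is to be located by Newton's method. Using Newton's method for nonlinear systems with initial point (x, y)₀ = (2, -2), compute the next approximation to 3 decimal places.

(-0.849, -2.184)

At (2, -2): F = (34.000, -19.81859).
Jacobian J = [[3·y^2 + 2, 6·x·y + 4·y], [6·x·y + 8·x, 3·x^2 + 2·cos(y) + 5]].
At the point, J = [[14.000, -32.000], [-8.000, 16.16771]] (det J = -29.65211).
Solving J·Δ = −F gives Δ = (-2.849, -0.184).
Then the next iterate is (x, y)₁ = (-0.849, -2.184).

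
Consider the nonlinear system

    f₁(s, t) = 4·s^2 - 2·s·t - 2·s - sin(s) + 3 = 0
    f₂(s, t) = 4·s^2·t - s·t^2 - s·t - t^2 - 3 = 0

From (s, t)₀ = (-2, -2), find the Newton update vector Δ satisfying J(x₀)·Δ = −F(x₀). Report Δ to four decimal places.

At (-2, -2): F = (15.909297, -35.0000).
Jacobian J = [[8·s - 2·t - cos(s) - 2, -2·s], [8·s·t - t^2 - t, 4·s^2 - 2·s·t - s - 2·t]].
At the point, J = [[-13.583853, 4.0000], [30.0000, 14.0000]] (det J = -310.173944).
Solving J·Δ = −F gives Δ = (1.1694, -0.0059).

(1.1694, -0.0059)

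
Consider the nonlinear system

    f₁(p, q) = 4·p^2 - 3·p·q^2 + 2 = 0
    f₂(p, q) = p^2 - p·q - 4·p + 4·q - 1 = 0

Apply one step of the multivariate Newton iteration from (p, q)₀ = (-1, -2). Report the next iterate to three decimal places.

At (-1, -2): F = (18.000, -6.000).
Jacobian J = [[8·p - 3·q^2, -6·p·q], [2·p - q - 4, -p + 4]].
At the point, J = [[-20.000, -12.000], [-4.000, 5.000]] (det J = -148.000).
Solving J·Δ = −F gives Δ = (0.122, 1.297).
Then the next iterate is (p, q)₁ = (-0.878, -0.703).

(-0.878, -0.703)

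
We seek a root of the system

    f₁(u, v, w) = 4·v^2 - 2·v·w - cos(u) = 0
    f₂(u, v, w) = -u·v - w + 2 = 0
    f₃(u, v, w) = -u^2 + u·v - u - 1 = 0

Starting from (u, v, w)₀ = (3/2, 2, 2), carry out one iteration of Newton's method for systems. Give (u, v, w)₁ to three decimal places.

(0.260, 1.513, 2.211)

At (3/2, 2, 2): F = (7.92926, -3.000, -1.750).
Jacobian J = [[sin(u), 8·v - 2·w, -2·v], [-v, -u, -1], [-2·u + v - 1, u, 0]].
At the point, J = [[0.99749, 12.000, -4.000], [-2.000, -1.500, -1.000], [-2.000, 1.500, 0.000]] (det J = 49.49624).
Solving J·Δ = −F gives Δ = (-1.240, -0.487, 0.211).
Then the next iterate is (u, v, w)₁ = (0.260, 1.513, 2.211).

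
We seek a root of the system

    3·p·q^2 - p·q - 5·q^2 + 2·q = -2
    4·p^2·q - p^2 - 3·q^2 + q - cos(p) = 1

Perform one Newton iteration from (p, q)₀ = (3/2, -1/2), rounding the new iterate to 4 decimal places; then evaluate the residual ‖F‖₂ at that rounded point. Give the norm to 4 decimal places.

3.7370

At (3/2, -1/2): F = (1.6250, -9.070737).
Jacobian J = [[3·q^2 - q, 6·p·q - p - 10·q + 2], [8·p·q - 2·p + sin(p), 4·p^2 - 6·q + 1]].
At the point, J = [[1.2500, 1.0000], [-8.002505, 13.0000]] (det J = 24.252505).
Solving J·Δ = −F gives Δ = (-1.2451, -0.0687).
Then the next iterate is (p, q)₁ = (0.2549, -0.5687).
Re-evaluating at (0.2549, -0.5687): F = (-0.362218, -3.719424), so ‖F‖₂ = 3.7370.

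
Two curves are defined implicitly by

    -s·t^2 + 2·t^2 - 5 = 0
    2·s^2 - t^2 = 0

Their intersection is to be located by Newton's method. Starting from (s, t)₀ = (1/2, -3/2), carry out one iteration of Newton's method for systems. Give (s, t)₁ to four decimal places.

At (1/2, -3/2): F = (-1.6250, -1.7500).
Jacobian J = [[-t^2, -2·s·t + 4·t], [4·s, -2·t]].
At the point, J = [[-2.2500, -4.5000], [2.0000, 3.0000]] (det J = 2.2500).
Solving J·Δ = −F gives Δ = (5.6667, -3.1944).
Then the next iterate is (s, t)₁ = (6.1667, -4.6944).

(6.1667, -4.6944)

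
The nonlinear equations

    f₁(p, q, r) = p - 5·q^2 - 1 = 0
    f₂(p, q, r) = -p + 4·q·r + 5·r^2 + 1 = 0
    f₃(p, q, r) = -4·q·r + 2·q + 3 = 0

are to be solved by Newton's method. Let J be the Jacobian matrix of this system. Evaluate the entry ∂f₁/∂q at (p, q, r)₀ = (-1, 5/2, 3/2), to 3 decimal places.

∂f₁/∂q = -10·q.
At (-1, 5/2, 3/2) this is -25.000.

-25.000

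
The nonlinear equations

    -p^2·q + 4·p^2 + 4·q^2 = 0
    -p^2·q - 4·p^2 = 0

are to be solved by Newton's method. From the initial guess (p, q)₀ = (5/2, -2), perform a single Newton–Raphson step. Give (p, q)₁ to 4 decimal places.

(1.0061, -1.6098)

At (5/2, -2): F = (53.5000, -12.5000).
Jacobian J = [[-2·p·q + 8·p, -p^2 + 8·q], [-2·p·q - 8·p, -p^2]].
At the point, J = [[30.0000, -22.2500], [-10.0000, -6.2500]] (det J = -410.0000).
Solving J·Δ = −F gives Δ = (-1.4939, 0.3902).
Then the next iterate is (p, q)₁ = (1.0061, -1.6098).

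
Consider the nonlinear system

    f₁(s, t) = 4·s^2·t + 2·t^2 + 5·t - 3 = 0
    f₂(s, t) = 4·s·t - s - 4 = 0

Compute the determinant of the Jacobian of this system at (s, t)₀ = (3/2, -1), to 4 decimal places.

-22.0000

J = [[8·s·t, 4·s^2 + 4·t + 5], [4·t - 1, 4·s]].
At the point, J = [[-12.0000, 10.0000], [-5.0000, 6.0000]].
det J = -22.0000.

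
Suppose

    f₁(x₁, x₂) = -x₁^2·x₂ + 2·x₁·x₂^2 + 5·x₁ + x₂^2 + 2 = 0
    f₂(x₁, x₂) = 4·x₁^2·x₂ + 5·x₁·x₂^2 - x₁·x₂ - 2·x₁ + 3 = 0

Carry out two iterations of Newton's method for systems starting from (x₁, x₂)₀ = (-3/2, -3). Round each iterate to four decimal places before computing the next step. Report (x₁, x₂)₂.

At (-3/2, -3): F = (-16.7500, -93.0000).
Jacobian J = [[-2·x₁·x₂ + 2·x₂^2 + 5, -x₁^2 + 4·x₁·x₂ + 2·x₂], [8·x₁·x₂ + 5·x₂^2 - x₂ - 2, 4·x₁^2 + 10·x₁·x₂ - x₁]].
At the point, J = [[14.0000, 9.7500], [82.0000, 55.5000]] (det J = -22.5000).
Solving J·Δ = −F gives Δ = (-1.0167, 3.1778).
Then the next iterate is (x₁, x₂)₁ = (-2.5167, 0.1778).
Round to (-2.5167, 0.1778) and repeat: F = (-11.837153, 12.587653), J = [[5.958164, -7.768056], [-5.599490, 23.377123]].
Δ = (1.8681, -0.0910), so (x₁, x₂)₂ = (-0.6486, 0.0868).

(-0.6486, 0.0868)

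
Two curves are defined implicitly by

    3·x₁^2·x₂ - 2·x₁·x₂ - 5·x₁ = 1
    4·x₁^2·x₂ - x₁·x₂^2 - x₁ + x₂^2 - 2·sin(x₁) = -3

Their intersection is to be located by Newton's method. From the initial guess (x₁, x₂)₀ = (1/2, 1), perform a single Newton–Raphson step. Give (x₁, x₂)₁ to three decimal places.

(-0.349, -0.417)

At (1/2, 1): F = (-3.750, 3.04115).
Jacobian J = [[6·x₁·x₂ - 2·x₂ - 5, 3·x₁^2 - 2·x₁], [8·x₁·x₂ - x₂^2 - 2·cos(x₁) - 1, 4·x₁^2 - 2·x₁·x₂ + 2·x₂]].
At the point, J = [[-4.000, -0.250], [0.24483, 2.000]] (det J = -7.93879).
Solving J·Δ = −F gives Δ = (-0.849, -1.417).
Then the next iterate is (x₁, x₂)₁ = (-0.349, -0.417).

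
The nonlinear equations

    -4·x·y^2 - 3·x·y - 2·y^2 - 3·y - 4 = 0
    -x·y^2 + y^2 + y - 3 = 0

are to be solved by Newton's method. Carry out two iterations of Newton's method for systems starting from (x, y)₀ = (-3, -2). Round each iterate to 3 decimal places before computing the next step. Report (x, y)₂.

At (-3, -2): F = (24.000, 11.000).
Jacobian J = [[-4·y^2 - 3·y, -8·x·y - 3·x - 4·y - 3], [-y^2, -2·x·y + 2·y + 1]].
At the point, J = [[-10.000, -34.000], [-4.000, -15.000]] (det J = 14.000).
Solving J·Δ = −F gives Δ = (-1.000, 1.000).
Then the next iterate is (x, y)₁ = (-4.000, -1.000).
Round to (-4.000, -1.000) and repeat: F = (1.000, 1.000), J = [[-1.000, -19.000], [-1.000, -9.000]].
Δ = (1.000, 0.000), so (x, y)₂ = (-3.000, -1.000).

(-3.000, -1.000)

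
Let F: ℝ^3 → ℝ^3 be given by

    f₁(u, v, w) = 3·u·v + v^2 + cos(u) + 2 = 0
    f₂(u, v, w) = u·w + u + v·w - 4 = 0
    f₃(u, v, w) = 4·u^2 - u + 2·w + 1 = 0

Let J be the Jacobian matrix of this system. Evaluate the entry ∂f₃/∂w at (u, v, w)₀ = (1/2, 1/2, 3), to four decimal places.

2.0000

∂f₃/∂w = 2.
At (1/2, 1/2, 3) this is 2.0000.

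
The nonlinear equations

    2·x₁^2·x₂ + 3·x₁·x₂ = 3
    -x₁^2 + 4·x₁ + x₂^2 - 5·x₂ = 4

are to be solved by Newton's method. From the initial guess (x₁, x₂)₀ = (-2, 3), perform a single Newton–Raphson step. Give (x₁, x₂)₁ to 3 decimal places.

At (-2, 3): F = (3.000, -22.000).
Jacobian J = [[4·x₁·x₂ + 3·x₂, 2·x₁^2 + 3·x₁], [-2·x₁ + 4, 2·x₂ - 5]].
At the point, J = [[-15.000, 2.000], [8.000, 1.000]] (det J = -31.000).
Solving J·Δ = −F gives Δ = (1.516, 9.871).
Then the next iterate is (x₁, x₂)₁ = (-0.484, 12.871).

(-0.484, 12.871)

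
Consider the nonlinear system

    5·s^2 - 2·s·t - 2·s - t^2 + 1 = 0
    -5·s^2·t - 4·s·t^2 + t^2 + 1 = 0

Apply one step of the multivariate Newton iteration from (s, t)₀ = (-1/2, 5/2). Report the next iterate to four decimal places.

At (-1/2, 5/2): F = (-0.5000, 16.6250).
Jacobian J = [[10·s - 2·t - 2, -2·s - 2·t], [-10·s·t - 4·t^2, -5·s^2 - 8·s·t + 2·t]].
At the point, J = [[-12.0000, -4.0000], [-12.5000, 13.7500]] (det J = -215.0000).
Solving J·Δ = −F gives Δ = (0.2773, -0.9570).
Then the next iterate is (s, t)₁ = (-0.2227, 1.5430).

(-0.2227, 1.5430)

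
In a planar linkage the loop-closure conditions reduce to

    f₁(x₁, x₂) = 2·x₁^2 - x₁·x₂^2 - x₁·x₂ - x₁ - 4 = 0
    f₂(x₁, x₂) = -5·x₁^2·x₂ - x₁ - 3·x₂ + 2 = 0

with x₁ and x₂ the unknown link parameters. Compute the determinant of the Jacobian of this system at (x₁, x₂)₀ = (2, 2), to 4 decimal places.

-433.0000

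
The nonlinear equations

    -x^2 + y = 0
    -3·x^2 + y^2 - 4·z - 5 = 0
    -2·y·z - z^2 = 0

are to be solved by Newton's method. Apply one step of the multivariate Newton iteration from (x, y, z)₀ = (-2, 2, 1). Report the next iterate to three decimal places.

(-2.321, 5.286, -0.929)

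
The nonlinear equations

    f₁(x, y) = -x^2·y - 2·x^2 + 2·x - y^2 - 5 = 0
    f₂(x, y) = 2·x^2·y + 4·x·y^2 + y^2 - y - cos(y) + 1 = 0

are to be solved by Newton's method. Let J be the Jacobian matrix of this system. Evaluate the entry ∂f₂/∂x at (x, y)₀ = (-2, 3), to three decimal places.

12.000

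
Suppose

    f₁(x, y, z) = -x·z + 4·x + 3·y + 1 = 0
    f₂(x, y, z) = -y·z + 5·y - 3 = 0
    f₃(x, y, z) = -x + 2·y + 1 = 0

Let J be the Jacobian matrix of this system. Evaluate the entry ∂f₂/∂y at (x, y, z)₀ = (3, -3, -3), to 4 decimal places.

8.0000

∂f₂/∂y = -z + 5.
At (3, -3, -3) this is 8.0000.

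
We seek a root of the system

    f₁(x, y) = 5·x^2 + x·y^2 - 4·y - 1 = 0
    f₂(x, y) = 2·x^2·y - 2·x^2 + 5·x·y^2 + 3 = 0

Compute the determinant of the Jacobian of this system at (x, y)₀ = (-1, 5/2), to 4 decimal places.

J = [[10·x + y^2, 2·x·y - 4], [4·x·y - 4·x + 5·y^2, 2·x^2 + 10·x·y]].
At the point, J = [[-3.7500, -9.0000], [25.2500, -23.0000]].
det J = 313.5000.

313.5000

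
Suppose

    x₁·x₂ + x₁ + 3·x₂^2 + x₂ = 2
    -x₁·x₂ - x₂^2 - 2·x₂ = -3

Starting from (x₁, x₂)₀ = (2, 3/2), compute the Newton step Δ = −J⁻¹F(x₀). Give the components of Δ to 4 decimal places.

(31.5000, -7.5000)

At (2, 3/2): F = (11.2500, -5.2500).
Jacobian J = [[x₂ + 1, x₁ + 6·x₂ + 1], [-x₂, -x₁ - 2·x₂ - 2]].
At the point, J = [[2.5000, 12.0000], [-1.5000, -7.0000]] (det J = 0.5000).
Solving J·Δ = −F gives Δ = (31.5000, -7.5000).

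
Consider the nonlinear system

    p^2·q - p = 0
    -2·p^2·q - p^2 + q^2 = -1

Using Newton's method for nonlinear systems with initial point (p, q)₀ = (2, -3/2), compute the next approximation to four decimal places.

(1.0444, -1.1722)

At (2, -3/2): F = (-8.0000, 11.2500).
Jacobian J = [[2·p·q - 1, p^2], [-4·p·q - 2·p, -2·p^2 + 2·q]].
At the point, J = [[-7.0000, 4.0000], [8.0000, -11.0000]] (det J = 45.0000).
Solving J·Δ = −F gives Δ = (-0.9556, 0.3278).
Then the next iterate is (p, q)₁ = (1.0444, -1.1722).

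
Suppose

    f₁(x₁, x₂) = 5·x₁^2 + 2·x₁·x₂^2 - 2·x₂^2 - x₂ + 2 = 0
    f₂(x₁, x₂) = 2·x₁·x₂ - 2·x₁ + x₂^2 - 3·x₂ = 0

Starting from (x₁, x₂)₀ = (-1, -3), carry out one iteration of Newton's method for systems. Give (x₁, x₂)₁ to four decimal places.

At (-1, -3): F = (-26.0000, 26.0000).
Jacobian J = [[10·x₁ + 2·x₂^2, 4·x₁·x₂ - 4·x₂ - 1], [2·x₂ - 2, 2·x₁ + 2·x₂ - 3]].
At the point, J = [[8.0000, 23.0000], [-8.0000, -11.0000]] (det J = 96.0000).
Solving J·Δ = −F gives Δ = (3.2500, 0.0000).
Then the next iterate is (x₁, x₂)₁ = (2.2500, -3.0000).

(2.2500, -3.0000)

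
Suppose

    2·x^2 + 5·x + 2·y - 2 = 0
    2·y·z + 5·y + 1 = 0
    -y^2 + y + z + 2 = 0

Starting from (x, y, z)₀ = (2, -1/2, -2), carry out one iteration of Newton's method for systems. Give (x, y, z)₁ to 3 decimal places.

(0.833, -0.417, -1.417)

At (2, -1/2, -2): F = (15.000, 0.500, -0.750).
Jacobian J = [[4·x + 5, 2, 0], [0, 2·z + 5, 2·y], [0, -2·y + 1, 1]].
At the point, J = [[13.000, 2.000, 0.000], [0.000, 1.000, -1.000], [0.000, 2.000, 1.000]] (det J = 39.000).
Solving J·Δ = −F gives Δ = (-1.167, 0.083, 0.583).
Then the next iterate is (x, y, z)₁ = (0.833, -0.417, -1.417).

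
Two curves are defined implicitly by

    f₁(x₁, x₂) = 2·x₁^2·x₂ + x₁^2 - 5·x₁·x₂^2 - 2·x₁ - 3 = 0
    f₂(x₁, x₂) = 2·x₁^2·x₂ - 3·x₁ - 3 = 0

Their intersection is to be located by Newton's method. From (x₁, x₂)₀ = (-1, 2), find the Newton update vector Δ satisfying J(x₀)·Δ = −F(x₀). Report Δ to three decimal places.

At (-1, 2): F = (24.000, 4.000).
Jacobian J = [[4·x₁·x₂ + 2·x₁ - 5·x₂^2 - 2, 2·x₁^2 - 10·x₁·x₂], [4·x₁·x₂ - 3, 2·x₁^2]].
At the point, J = [[-32.000, 22.000], [-11.000, 2.000]] (det J = 178.000).
Solving J·Δ = −F gives Δ = (0.225, -0.764).

(0.225, -0.764)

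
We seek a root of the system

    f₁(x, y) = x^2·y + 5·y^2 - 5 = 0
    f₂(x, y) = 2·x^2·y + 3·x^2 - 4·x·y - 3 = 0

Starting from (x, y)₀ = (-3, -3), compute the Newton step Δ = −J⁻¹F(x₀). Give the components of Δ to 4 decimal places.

At (-3, -3): F = (13.0000, -66.0000).
Jacobian J = [[2·x·y, x^2 + 10·y], [4·x·y + 6·x - 4·y, 2·x^2 - 4·x]].
At the point, J = [[18.0000, -21.0000], [30.0000, 30.0000]] (det J = 1170.0000).
Solving J·Δ = −F gives Δ = (0.8513, 1.3487).

(0.8513, 1.3487)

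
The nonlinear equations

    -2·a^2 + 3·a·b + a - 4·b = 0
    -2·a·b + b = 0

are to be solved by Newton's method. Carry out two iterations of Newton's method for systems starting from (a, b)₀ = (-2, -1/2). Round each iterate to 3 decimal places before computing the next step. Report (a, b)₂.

(-0.415, -0.078)

At (-2, -1/2): F = (-5.000, -2.500).
Jacobian J = [[-4·a + 3·b + 1, 3·a - 4], [-2·b, -2·a + 1]].
At the point, J = [[7.500, -10.000], [1.000, 5.000]] (det J = 47.500).
Solving J·Δ = −F gives Δ = (1.053, 0.289).
Then the next iterate is (a, b)₁ = (-0.947, -0.211).
Round to (-0.947, -0.211) and repeat: F = (-1.29717, -0.61063), J = [[4.155, -6.841], [0.422, 2.894]].
Δ = (0.532, 0.133), so (a, b)₂ = (-0.415, -0.078).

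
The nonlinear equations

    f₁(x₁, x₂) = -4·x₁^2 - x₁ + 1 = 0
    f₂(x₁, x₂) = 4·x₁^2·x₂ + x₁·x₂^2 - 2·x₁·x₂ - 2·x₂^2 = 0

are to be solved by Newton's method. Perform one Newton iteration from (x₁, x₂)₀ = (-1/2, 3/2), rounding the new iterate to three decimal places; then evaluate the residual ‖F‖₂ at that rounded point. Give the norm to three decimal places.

At (-1/2, 3/2): F = (0.500, -2.625).
Jacobian J = [[-8·x₁ - 1, 0], [8·x₁·x₂ + x₂^2 - 2·x₂, 4·x₁^2 + 2·x₁·x₂ - 2·x₁ - 4·x₂]].
At the point, J = [[3.000, 0.000], [-6.750, -5.500]] (det J = -16.500).
Solving J·Δ = −F gives Δ = (-0.167, -0.273).
Then the next iterate is (x₁, x₂)₁ = (-0.667, 1.227).
Re-evaluating at (-0.667, 1.227): F = (-0.11256, -0.19491), so ‖F‖₂ = 0.225.

0.225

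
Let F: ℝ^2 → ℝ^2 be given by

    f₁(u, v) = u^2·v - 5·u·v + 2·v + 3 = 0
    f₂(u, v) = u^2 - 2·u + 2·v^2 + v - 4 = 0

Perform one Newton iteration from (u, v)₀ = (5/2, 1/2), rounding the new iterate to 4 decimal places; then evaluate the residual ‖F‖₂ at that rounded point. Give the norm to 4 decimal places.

0.2487

At (5/2, 1/2): F = (0.8750, -1.7500).
Jacobian J = [[2·u·v - 5·v, u^2 - 5·u + 2], [2·u - 2, 4·v + 1]].
At the point, J = [[0.0000, -4.2500], [3.0000, 3.0000]] (det J = 12.7500).
Solving J·Δ = −F gives Δ = (0.3775, 0.2059).
Then the next iterate is (u, v)₁ = (2.8775, 0.7059).
Re-evaluating at (2.8775, 0.7059): F = (0.100520, 0.227496), so ‖F‖₂ = 0.2487.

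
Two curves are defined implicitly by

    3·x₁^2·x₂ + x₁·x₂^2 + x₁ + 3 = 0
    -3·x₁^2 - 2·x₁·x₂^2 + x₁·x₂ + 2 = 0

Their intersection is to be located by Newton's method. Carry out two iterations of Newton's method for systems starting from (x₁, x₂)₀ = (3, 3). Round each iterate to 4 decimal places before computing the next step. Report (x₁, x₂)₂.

(-2.4596, 6.2050)

At (3, 3): F = (114.0000, -70.0000).
Jacobian J = [[6·x₁·x₂ + x₂^2 + 1, 3·x₁^2 + 2·x₁·x₂], [-6·x₁ - 2·x₂^2 + x₂, -4·x₁·x₂ + x₁]].
At the point, J = [[64.0000, 45.0000], [-33.0000, -33.0000]] (det J = -627.0000).
Solving J·Δ = −F gives Δ = (-0.9761, -1.1451).
Then the next iterate is (x₁, x₂)₁ = (2.0239, 1.8549).
Round to (2.0239, 1.8549) and repeat: F = (34.781404, -20.461461), J = [[26.965447, 19.796778], [-17.169808, -12.992628]].
Δ = (-4.4835, 4.3501), so (x₁, x₂)₂ = (-2.4596, 6.2050).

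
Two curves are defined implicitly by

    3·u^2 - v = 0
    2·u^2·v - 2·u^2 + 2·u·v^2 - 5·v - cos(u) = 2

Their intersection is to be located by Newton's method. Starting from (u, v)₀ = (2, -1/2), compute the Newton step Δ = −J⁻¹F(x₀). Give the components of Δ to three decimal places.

At (2, -1/2): F = (12.500, -10.08385).
Jacobian J = [[6·u, -1], [4·u·v - 4·u + 2·v^2 + sin(u), 2·u^2 + 4·u·v - 5]].
At the point, J = [[12.000, -1.000], [-10.59070, -1.000]] (det J = -22.59070).
Solving J·Δ = −F gives Δ = (-1.000, 0.504).

(-1.000, 0.504)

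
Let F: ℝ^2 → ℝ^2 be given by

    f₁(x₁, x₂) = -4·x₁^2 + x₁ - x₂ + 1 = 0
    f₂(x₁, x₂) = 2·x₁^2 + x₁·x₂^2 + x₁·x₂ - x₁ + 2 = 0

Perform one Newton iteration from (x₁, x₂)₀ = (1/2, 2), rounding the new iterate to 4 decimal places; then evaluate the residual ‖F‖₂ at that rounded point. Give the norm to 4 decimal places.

145.1689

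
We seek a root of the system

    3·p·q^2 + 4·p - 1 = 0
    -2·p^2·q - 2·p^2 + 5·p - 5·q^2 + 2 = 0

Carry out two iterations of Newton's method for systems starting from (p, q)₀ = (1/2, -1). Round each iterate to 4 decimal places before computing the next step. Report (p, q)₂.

(0.1767, -0.7587)

At (1/2, -1): F = (2.5000, -0.5000).
Jacobian J = [[3·q^2 + 4, 6·p·q], [-4·p·q - 4·p + 5, -2·p^2 - 10·q]].
At the point, J = [[7.0000, -3.0000], [5.0000, 9.5000]] (det J = 81.5000).
Solving J·Δ = −F gives Δ = (-0.2730, 0.1963).
Then the next iterate is (p, q)₁ = (0.2270, -0.8037).
Round to (0.2270, -0.8037) and repeat: F = (0.347881, -0.114899), J = [[5.937801, -1.094639], [4.821760, 7.933942]].
Δ = (-0.0503, 0.0450), so (p, q)₂ = (0.1767, -0.7587).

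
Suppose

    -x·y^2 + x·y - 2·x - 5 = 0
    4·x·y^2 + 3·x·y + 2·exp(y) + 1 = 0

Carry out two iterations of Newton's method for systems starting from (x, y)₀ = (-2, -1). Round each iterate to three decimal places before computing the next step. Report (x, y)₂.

(-1.177, -1.081)

At (-2, -1): F = (3.000, -0.26424).
Jacobian J = [[-y^2 + y - 2, -2·x·y + x], [4·y^2 + 3·y, 8·x·y + 3·x + 2·exp(y)]].
At the point, J = [[-4.000, -6.000], [1.000, 10.73576]] (det J = -36.94304).
Solving J·Δ = −F gives Δ = (0.829, -0.053).
Then the next iterate is (x, y)₁ = (-1.171, -1.053).
Round to (-1.171, -1.053) and repeat: F = (-0.12652, 0.20331), J = [[-4.16181, -3.63713], [1.27624, 7.04928]].
Δ = (-0.006, -0.028), so (x, y)₂ = (-1.177, -1.081).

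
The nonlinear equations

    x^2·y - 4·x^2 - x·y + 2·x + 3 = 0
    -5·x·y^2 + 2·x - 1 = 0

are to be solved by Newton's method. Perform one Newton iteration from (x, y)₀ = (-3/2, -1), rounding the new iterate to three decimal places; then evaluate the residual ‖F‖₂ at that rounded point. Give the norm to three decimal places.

2.683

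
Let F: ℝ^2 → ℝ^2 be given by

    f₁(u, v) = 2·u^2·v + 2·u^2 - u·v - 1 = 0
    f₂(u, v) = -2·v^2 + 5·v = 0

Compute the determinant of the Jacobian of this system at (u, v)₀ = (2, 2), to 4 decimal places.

J = [[4·u·v + 4·u - v, 2·u^2 - u], [0, -4·v + 5]].
At the point, J = [[22.0000, 6.0000], [0.0000, -3.0000]].
det J = -66.0000.

-66.0000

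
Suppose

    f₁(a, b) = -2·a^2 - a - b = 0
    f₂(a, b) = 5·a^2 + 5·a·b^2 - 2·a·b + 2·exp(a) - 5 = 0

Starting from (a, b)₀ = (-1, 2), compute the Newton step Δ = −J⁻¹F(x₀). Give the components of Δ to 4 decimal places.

At (-1, 2): F = (-3.0000, -15.264241).
Jacobian J = [[-4·a - 1, -1], [10·a + 5·b^2 - 2·b + 2·exp(a), 10·a·b - 2·a]].
At the point, J = [[3.0000, -1.0000], [6.735759, -18.0000]] (det J = -47.264241).
Solving J·Δ = −F gives Δ = (0.8196, -0.5413).

(0.8196, -0.5413)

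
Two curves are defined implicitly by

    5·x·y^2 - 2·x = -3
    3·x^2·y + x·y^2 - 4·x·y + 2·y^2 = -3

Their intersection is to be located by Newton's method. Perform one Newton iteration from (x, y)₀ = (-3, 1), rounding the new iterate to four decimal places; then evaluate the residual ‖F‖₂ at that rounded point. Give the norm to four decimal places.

At (-3, 1): F = (-6.0000, 41.0000).
Jacobian J = [[5·y^2 - 2, 10·x·y], [6·x·y + y^2 - 4·y, 3·x^2 + 2·x·y - 4·x + 4·y]].
At the point, J = [[3.0000, -30.0000], [-21.0000, 37.0000]] (det J = -519.0000).
Solving J·Δ = −F gives Δ = (1.9422, -0.0058).
Then the next iterate is (x, y)₁ = (-1.0578, 0.9942).
Re-evaluating at (-1.0578, 0.9942): F = (-0.112226, 11.475314), so ‖F‖₂ = 11.4759.

11.4759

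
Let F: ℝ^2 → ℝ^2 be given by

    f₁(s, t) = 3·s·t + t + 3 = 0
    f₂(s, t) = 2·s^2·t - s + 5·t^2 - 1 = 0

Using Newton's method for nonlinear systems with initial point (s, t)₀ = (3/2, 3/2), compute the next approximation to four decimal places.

(-1.5657, 1.9629)

At (3/2, 3/2): F = (11.2500, 15.5000).
Jacobian J = [[3·t, 3·s + 1], [4·s·t - 1, 2·s^2 + 10·t]].
At the point, J = [[4.5000, 5.5000], [8.0000, 19.5000]] (det J = 43.7500).
Solving J·Δ = −F gives Δ = (-3.0657, 0.4629).
Then the next iterate is (s, t)₁ = (-1.5657, 1.9629).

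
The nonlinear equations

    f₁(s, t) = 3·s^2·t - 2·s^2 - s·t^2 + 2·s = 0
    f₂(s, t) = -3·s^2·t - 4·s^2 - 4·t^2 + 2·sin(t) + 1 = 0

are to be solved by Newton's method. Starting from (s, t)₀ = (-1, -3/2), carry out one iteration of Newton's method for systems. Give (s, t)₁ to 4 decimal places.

(-0.5098, -0.4077)

At (-1, -3/2): F = (-6.2500, -9.494990).
Jacobian J = [[6·s·t - 4·s - t^2 + 2, 3·s^2 - 2·s·t], [-6·s·t - 8·s, -3·s^2 - 8·t + 2·cos(t)]].
At the point, J = [[12.7500, 0.0000], [-1.0000, 9.141474]] (det J = 116.553799).
Solving J·Δ = −F gives Δ = (0.4902, 1.0923).
Then the next iterate is (s, t)₁ = (-0.5098, -0.4077).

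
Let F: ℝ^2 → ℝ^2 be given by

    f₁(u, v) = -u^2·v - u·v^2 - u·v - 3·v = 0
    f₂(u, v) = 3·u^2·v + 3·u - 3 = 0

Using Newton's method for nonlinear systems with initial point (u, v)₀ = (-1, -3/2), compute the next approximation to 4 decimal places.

(-0.2963, -0.8148)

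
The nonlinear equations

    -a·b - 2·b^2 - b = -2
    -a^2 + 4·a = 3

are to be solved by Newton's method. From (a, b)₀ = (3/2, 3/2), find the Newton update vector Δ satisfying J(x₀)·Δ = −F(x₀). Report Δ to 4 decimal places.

At (3/2, 3/2): F = (-6.2500, 0.7500).
Jacobian J = [[-b, -a - 4·b - 1], [-2·a + 4, 0]].
At the point, J = [[-1.5000, -8.5000], [1.0000, 0.0000]] (det J = 8.5000).
Solving J·Δ = −F gives Δ = (-0.7500, -0.6029).

(-0.7500, -0.6029)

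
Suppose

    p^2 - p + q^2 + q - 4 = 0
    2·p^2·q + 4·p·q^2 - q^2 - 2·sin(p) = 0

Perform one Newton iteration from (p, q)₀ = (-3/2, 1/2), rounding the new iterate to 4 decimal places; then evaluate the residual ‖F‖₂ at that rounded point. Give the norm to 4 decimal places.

2.4161

At (-3/2, 1/2): F = (0.5000, 2.494990).
Jacobian J = [[2·p - 1, 2·q + 1], [4·p·q + 4·q^2 - 2·cos(p), 2·p^2 + 8·p·q - 2·q]].
At the point, J = [[-4.0000, 2.0000], [-2.141474, -2.5000]] (det J = 14.282949).
Solving J·Δ = −F gives Δ = (0.4369, 0.6238).
Then the next iterate is (p, q)₁ = (-1.0631, 1.1238).
Re-evaluating at (-1.0631, 1.1238): F = (0.580008, -2.345465), so ‖F‖₂ = 2.4161.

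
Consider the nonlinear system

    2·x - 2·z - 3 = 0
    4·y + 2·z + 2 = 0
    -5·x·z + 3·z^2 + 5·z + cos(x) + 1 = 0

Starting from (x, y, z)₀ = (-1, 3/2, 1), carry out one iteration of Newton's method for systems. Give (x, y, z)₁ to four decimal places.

(2.5012, -1.0006, 1.0012)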